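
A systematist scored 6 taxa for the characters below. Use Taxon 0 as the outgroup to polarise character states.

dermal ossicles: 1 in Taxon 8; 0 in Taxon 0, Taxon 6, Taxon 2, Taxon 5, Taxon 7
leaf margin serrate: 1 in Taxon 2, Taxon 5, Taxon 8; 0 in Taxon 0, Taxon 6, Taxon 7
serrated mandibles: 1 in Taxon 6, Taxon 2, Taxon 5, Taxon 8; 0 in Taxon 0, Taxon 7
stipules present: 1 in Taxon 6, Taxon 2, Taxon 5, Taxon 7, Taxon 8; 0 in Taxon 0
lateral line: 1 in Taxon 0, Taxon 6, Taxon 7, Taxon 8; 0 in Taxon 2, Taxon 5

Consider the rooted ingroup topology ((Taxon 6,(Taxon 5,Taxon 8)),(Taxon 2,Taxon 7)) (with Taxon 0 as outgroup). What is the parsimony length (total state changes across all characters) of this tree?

Map each character onto ((Taxon 6,(Taxon 5,Taxon 8)),(Taxon 2,Taxon 7)) (rooted by Taxon 0) and count the minimum state changes it requires (Fitch parsimony):
dermal ossicles: 1; leaf margin serrate: 2; serrated mandibles: 2; stipules present: 1; lateral line: 2.
Total tree length = 8.

8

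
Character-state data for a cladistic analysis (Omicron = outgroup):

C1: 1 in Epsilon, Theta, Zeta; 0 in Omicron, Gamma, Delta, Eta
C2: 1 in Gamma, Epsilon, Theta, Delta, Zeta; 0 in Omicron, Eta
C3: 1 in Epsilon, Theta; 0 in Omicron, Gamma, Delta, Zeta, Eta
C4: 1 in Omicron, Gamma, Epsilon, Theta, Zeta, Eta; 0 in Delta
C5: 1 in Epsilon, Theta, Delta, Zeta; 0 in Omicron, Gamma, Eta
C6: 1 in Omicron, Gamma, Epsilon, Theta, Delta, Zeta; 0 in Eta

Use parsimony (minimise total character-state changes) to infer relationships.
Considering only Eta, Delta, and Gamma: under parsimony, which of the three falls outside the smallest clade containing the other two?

Character polarity is set by the outgroup: the derived state is whichever differs from the outgroup's state, so for C4, C6 the derived state is '0', and for the remaining characters it is '1'.
C1: derived state '1' in Epsilon, Theta, and Zeta only — synapomorphy for {Epsilon, Theta, Zeta}.
Only Delta, Epsilon, Gamma, Theta, and Zeta show the derived state '1' for C2, supporting them as a clade.
Only Epsilon and Theta show the derived state '1' for C3, supporting them as a clade.
C4: derived state '0' in Delta only — an autapomorphy, so it tells us nothing about relationships among taxa.
C5 (derived state '1') is shared by Delta, Epsilon, Theta, and Zeta — a synapomorphy uniting that clade.
C6: derived state '0' in Eta only — an autapomorphy, so it tells us nothing about relationships among taxa.
Most parsimonious ingroup topology: ((Gamma,(((Epsilon,Theta),Zeta),Delta)),Eta).
Gamma and Delta share a more recent common ancestor with each other than either does with Eta, so Eta is the least closely related of the three.

Eta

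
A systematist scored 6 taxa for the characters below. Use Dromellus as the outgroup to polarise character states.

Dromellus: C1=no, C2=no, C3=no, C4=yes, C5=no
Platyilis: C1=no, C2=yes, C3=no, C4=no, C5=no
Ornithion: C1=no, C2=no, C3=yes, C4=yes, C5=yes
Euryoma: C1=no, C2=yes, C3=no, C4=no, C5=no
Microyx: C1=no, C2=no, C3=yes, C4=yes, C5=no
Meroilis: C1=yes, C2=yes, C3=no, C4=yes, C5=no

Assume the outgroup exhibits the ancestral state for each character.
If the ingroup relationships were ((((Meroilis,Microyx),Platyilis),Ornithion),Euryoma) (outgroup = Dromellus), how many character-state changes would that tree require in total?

Map each character onto ((((Meroilis,Microyx),Platyilis),Ornithion),Euryoma) (rooted by Dromellus) and count the minimum state changes it requires (Fitch parsimony):
C1: 1; C2: 3; C3: 2; C4: 2; C5: 1.
Total tree length = 9.

9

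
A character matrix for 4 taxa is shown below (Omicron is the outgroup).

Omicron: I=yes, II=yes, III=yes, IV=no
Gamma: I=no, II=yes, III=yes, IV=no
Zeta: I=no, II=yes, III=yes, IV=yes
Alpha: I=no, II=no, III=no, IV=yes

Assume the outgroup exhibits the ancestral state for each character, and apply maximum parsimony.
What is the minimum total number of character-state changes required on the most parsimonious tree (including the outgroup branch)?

4

Character polarity is set by the outgroup: the derived state is whichever differs from the outgroup's state, so for I, II, III the derived state is 'no', and for the remaining characters it is 'yes'.
All ingroup taxa share the derived state 'no' for I; it defines the ingroup but does not resolve relationships within it.
II: derived state 'no' in Alpha only — an autapomorphy, so it tells us nothing about relationships among taxa.
III (derived state 'no') is unique to Alpha (autapomorphy; uninformative for grouping).
IV: derived state 'yes' in Alpha and Zeta only — synapomorphy for {Alpha, Zeta}.
Most parsimonious ingroup topology: (Gamma,(Zeta,Alpha)).
Changes per character on this tree: I: 1; II: 1; III: 1; IV: 1.
Total = 4.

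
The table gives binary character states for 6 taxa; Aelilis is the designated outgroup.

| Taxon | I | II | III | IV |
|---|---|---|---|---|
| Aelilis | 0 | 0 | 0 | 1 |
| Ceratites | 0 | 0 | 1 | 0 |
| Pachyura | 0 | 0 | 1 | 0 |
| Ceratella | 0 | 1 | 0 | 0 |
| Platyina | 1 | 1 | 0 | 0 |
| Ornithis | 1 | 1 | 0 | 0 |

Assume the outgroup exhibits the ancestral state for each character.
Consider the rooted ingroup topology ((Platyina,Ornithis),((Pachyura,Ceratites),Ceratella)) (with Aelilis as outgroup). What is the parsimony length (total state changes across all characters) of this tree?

5

Map each character onto ((Platyina,Ornithis),((Pachyura,Ceratites),Ceratella)) (rooted by Aelilis) and count the minimum state changes it requires (Fitch parsimony):
I: 1; II: 2; III: 1; IV: 1.
Total tree length = 5.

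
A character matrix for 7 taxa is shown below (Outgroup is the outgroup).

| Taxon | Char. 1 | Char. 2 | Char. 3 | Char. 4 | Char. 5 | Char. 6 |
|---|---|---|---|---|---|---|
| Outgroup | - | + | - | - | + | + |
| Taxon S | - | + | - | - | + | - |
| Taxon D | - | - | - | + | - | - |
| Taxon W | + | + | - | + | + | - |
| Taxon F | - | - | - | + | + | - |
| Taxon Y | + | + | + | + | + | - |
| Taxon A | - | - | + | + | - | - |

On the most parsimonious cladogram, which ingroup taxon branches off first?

Taxon S

Character polarity is set by the outgroup: the derived state is whichever differs from the outgroup's state, so for Char. 2, Char. 5, Char. 6 the derived state is '-', and for the remaining characters it is '+'.
Char. 1: derived state '+' in Taxon W and Taxon Y only — synapomorphy for {Taxon W, Taxon Y}.
Char. 2 (derived state '-') is shared by Taxon A, Taxon D, and Taxon F — a synapomorphy uniting that clade.
Char. 3 (state '+') occurs in Taxon A and Taxon Y but conflicts with the nesting implied by the other characters — most parsimoniously interpreted as homoplasy.
Char. 4 (derived state '+') is shared by Taxon A, Taxon D, Taxon F, Taxon W, and Taxon Y — a synapomorphy uniting that clade.
Only Taxon A and Taxon D show the derived state '-' for Char. 5, supporting them as a clade.
All ingroup taxa share the derived state '-' for Char. 6; it defines the ingroup but does not resolve relationships within it.
Most parsimonious ingroup topology: (Taxon S,(((Taxon D,Taxon A),Taxon F),(Taxon W,Taxon Y))).
Taxon S is sister to the clade containing all other ingroup taxa, so it is the earliest-diverging (most basal) ingroup lineage.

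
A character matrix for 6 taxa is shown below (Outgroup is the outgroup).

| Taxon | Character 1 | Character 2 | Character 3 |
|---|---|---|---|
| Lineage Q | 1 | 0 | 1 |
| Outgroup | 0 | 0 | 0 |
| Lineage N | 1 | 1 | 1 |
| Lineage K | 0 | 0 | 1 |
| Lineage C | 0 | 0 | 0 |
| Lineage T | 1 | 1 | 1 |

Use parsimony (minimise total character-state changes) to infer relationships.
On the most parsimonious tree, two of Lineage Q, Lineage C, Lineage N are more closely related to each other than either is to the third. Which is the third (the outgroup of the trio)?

Lineage C

The outgroup has state '0' for every character, so '1' is the derived state throughout.
Only Lineage N, Lineage Q, and Lineage T show the derived state '1' for Character 1, supporting them as a clade.
Character 2 (derived state '1') is shared by Lineage N and Lineage T — a synapomorphy uniting that clade.
Character 3 (derived state '1') is shared by Lineage K, Lineage N, Lineage Q, and Lineage T — a synapomorphy uniting that clade.
Most parsimonious ingroup topology: ((Lineage K,((Lineage N,Lineage T),Lineage Q)),Lineage C).
Lineage Q and Lineage N share a more recent common ancestor with each other than either does with Lineage C, so Lineage C is the least closely related of the three.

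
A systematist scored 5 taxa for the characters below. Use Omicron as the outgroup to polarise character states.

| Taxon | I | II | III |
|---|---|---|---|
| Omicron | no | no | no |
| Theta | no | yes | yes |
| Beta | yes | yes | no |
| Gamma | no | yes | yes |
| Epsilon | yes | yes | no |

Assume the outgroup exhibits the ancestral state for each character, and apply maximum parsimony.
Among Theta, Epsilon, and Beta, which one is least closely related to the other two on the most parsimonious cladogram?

The outgroup has state 'no' for every character, so 'yes' is the derived state throughout.
Only Beta and Epsilon show the derived state 'yes' for I, supporting them as a clade.
All ingroup taxa share the derived state 'yes' for II; it defines the ingroup but does not resolve relationships within it.
III (derived state 'yes') is shared by Gamma and Theta — a synapomorphy uniting that clade.
Most parsimonious ingroup topology: ((Theta,Gamma),(Beta,Epsilon)).
Beta and Epsilon share a more recent common ancestor with each other than either does with Theta, so Theta is the least closely related of the three.

Theta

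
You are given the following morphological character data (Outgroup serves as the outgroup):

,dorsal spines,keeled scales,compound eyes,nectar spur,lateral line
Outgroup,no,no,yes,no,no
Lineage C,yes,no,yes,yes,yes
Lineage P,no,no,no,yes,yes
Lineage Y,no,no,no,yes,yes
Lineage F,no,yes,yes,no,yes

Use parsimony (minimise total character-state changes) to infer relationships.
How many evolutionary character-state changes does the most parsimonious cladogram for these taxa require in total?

Character polarity is set by the outgroup: the derived state is whichever differs from the outgroup's state, so for compound eyes the derived state is 'no', and for the remaining characters it is 'yes'.
dorsal spines: derived state 'yes' in Lineage C only — an autapomorphy, so it tells us nothing about relationships among taxa.
keeled scales (derived state 'yes') is unique to Lineage F (autapomorphy; uninformative for grouping).
compound eyes: derived state 'no' in Lineage P and Lineage Y only — synapomorphy for {Lineage P, Lineage Y}.
nectar spur (derived state 'yes') is shared by Lineage C, Lineage P, and Lineage Y — a synapomorphy uniting that clade.
All ingroup taxa share the derived state 'yes' for lateral line; it defines the ingroup but does not resolve relationships within it.
Most parsimonious ingroup topology: ((Lineage C,(Lineage P,Lineage Y)),Lineage F).
Changes per character on this tree: dorsal spines: 1; keeled scales: 1; compound eyes: 1; nectar spur: 1; lateral line: 1.
Total = 5.

5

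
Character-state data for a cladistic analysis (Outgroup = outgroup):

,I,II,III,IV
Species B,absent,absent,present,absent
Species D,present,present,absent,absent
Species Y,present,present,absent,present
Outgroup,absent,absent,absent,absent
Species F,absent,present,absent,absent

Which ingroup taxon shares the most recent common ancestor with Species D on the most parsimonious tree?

Species Y

The outgroup has state 'absent' for every character, so 'present' is the derived state throughout.
I: derived state 'present' in Species D and Species Y only — synapomorphy for {Species D, Species Y}.
Only Species D, Species F, and Species Y show the derived state 'present' for II, supporting them as a clade.
III (derived state 'present') is unique to Species B (autapomorphy; uninformative for grouping).
IV: derived state 'present' in Species Y only — an autapomorphy, so it tells us nothing about relationships among taxa.
Most parsimonious ingroup topology: (((Species Y,Species D),Species F),Species B).
Species D and Species Y form a cherry on this tree, so they are sister taxa.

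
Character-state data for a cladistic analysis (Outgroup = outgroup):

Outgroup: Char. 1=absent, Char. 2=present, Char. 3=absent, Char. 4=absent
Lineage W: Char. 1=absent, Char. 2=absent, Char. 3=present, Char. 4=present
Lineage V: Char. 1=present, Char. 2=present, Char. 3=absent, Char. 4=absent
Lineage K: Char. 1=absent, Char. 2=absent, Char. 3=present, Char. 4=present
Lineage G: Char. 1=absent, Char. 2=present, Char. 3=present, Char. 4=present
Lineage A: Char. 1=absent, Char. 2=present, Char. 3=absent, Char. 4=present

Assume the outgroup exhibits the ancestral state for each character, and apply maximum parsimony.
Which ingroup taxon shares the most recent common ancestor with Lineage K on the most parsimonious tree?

Character polarity is set by the outgroup: the derived state is whichever differs from the outgroup's state, so for Char. 2 the derived state is 'absent', and for the remaining characters it is 'present'.
Char. 1: derived state 'present' in Lineage V only — an autapomorphy, so it tells us nothing about relationships among taxa.
Char. 2: derived state 'absent' in Lineage K and Lineage W only — synapomorphy for {Lineage K, Lineage W}.
Char. 3: derived state 'present' in Lineage G, Lineage K, and Lineage W only — synapomorphy for {Lineage G, Lineage K, Lineage W}.
Char. 4: derived state 'present' in Lineage A, Lineage G, Lineage K, and Lineage W only — synapomorphy for {Lineage A, Lineage G, Lineage K, Lineage W}.
Most parsimonious ingroup topology: ((((Lineage W,Lineage K),Lineage G),Lineage A),Lineage V).
Lineage K and Lineage W form a cherry on this tree, so they are sister taxa.

Lineage W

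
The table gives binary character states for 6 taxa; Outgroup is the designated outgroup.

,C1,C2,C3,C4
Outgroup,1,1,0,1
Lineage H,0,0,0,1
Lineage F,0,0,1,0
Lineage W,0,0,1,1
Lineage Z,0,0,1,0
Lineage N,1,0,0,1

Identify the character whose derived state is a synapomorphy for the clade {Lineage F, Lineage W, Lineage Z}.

Character polarity is set by the outgroup: the derived state is whichever differs from the outgroup's state, so for C1, C2, C4 the derived state is '0', and for the remaining characters it is '1'.
C1 (derived state '0') is shared by Lineage F, Lineage H, Lineage W, and Lineage Z — a synapomorphy uniting that clade.
All ingroup taxa share the derived state '0' for C2; it defines the ingroup but does not resolve relationships within it.
C3: derived state '1' in Lineage F, Lineage W, and Lineage Z only — synapomorphy for {Lineage F, Lineage W, Lineage Z}.
C4 (derived state '0') is shared by Lineage F and Lineage Z — a synapomorphy uniting that clade.
Most parsimonious ingroup topology: ((Lineage H,((Lineage F,Lineage Z),Lineage W)),Lineage N).
The clade {Lineage F, Lineage W, Lineage Z} is supported by C3: its derived state '1' occurs in exactly those taxa and in no other taxon (including the outgroup).

C3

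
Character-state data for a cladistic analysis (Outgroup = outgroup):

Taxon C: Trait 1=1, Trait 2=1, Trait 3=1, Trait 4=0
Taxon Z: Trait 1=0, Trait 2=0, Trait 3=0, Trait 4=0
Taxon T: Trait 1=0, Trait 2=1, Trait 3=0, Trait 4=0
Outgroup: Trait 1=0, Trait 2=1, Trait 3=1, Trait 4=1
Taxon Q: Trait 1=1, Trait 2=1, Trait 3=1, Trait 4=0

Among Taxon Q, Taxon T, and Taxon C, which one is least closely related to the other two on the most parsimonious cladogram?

Taxon T

Character polarity is set by the outgroup: the derived state is whichever differs from the outgroup's state, so for Trait 2, Trait 3, Trait 4 the derived state is '0', and for the remaining characters it is '1'.
Trait 1 (derived state '1') is shared by Taxon C and Taxon Q — a synapomorphy uniting that clade.
Trait 2 (derived state '0') is unique to Taxon Z (autapomorphy; uninformative for grouping).
Trait 3: derived state '0' in Taxon T and Taxon Z only — synapomorphy for {Taxon T, Taxon Z}.
All ingroup taxa share the derived state '0' for Trait 4; it defines the ingroup but does not resolve relationships within it.
Most parsimonious ingroup topology: ((Taxon C,Taxon Q),(Taxon T,Taxon Z)).
Taxon Q and Taxon C share a more recent common ancestor with each other than either does with Taxon T, so Taxon T is the least closely related of the three.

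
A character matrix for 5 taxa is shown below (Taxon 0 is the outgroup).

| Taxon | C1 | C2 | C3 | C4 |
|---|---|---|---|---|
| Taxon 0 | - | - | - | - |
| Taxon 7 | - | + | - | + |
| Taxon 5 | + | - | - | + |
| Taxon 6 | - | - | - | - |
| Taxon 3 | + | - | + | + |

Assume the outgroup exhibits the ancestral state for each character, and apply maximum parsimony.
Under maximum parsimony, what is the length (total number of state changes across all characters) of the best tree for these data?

4

The outgroup has state '-' for every character, so '+' is the derived state throughout.
Only Taxon 3 and Taxon 5 show the derived state '+' for C1, supporting them as a clade.
C2: derived state '+' in Taxon 7 only — an autapomorphy, so it tells us nothing about relationships among taxa.
C3 (derived state '+') is unique to Taxon 3 (autapomorphy; uninformative for grouping).
C4 (derived state '+') is shared by Taxon 3, Taxon 5, and Taxon 7 — a synapomorphy uniting that clade.
Most parsimonious ingroup topology: ((Taxon 7,(Taxon 5,Taxon 3)),Taxon 6).
Changes per character on this tree: C1: 1; C2: 1; C3: 1; C4: 1.
Total = 4.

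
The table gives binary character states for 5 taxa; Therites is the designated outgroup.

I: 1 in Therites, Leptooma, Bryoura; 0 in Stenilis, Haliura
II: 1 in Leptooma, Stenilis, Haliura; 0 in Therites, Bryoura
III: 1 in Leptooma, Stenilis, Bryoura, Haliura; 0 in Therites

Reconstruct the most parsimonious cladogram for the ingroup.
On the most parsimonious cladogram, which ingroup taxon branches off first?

Character polarity is set by the outgroup: the derived state is whichever differs from the outgroup's state, so for I the derived state is '0', and for the remaining characters it is '1'.
I: derived state '0' in Haliura and Stenilis only — synapomorphy for {Haliura, Stenilis}.
II (derived state '1') is shared by Haliura, Leptooma, and Stenilis — a synapomorphy uniting that clade.
All ingroup taxa share the derived state '1' for III; it defines the ingroup but does not resolve relationships within it.
Most parsimonious ingroup topology: ((Leptooma,(Stenilis,Haliura)),Bryoura).
Bryoura is sister to the clade containing all other ingroup taxa, so it is the earliest-diverging (most basal) ingroup lineage.

Bryoura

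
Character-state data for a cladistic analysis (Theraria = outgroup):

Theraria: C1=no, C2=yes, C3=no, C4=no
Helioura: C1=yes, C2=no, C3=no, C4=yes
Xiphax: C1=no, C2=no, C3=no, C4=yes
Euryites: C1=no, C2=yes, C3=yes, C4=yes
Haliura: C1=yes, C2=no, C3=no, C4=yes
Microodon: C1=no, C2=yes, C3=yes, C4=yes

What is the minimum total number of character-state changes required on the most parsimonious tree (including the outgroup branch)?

4

Character polarity is set by the outgroup: the derived state is whichever differs from the outgroup's state, so for C2 the derived state is 'no', and for the remaining characters it is 'yes'.
Only Haliura and Helioura show the derived state 'yes' for C1, supporting them as a clade.
C2 (derived state 'no') is shared by Haliura, Helioura, and Xiphax — a synapomorphy uniting that clade.
C3 (derived state 'yes') is shared by Euryites and Microodon — a synapomorphy uniting that clade.
C4 (derived state 'yes') is shared by all ingroup taxa — unites the whole ingroup.
Most parsimonious ingroup topology: (((Helioura,Haliura),Xiphax),(Euryites,Microodon)).
Changes per character on this tree: C1: 1; C2: 1; C3: 1; C4: 1.
Total = 4.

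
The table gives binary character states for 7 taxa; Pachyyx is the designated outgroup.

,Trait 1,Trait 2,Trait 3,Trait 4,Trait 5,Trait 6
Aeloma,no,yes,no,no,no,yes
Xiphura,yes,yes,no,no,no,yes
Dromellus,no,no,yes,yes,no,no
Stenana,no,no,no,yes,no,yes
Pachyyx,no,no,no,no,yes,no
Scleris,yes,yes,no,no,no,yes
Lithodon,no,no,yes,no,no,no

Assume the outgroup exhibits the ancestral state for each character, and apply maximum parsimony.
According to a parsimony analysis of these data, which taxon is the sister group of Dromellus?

Character polarity is set by the outgroup: the derived state is whichever differs from the outgroup's state, so for Trait 5 the derived state is 'no', and for the remaining characters it is 'yes'.
Trait 1 (derived state 'yes') is shared by Scleris and Xiphura — a synapomorphy uniting that clade.
Trait 2: derived state 'yes' in Aeloma, Scleris, and Xiphura only — synapomorphy for {Aeloma, Scleris, Xiphura}.
Only Dromellus and Lithodon show the derived state 'yes' for Trait 3, supporting them as a clade.
Trait 4 (state 'yes') occurs in Dromellus and Stenana but conflicts with the nesting implied by the other characters — most parsimoniously interpreted as homoplasy.
All ingroup taxa share the derived state 'no' for Trait 5; it defines the ingroup but does not resolve relationships within it.
Trait 6: derived state 'yes' in Aeloma, Scleris, Stenana, and Xiphura only — synapomorphy for {Aeloma, Scleris, Stenana, Xiphura}.
Most parsimonious ingroup topology: (((Aeloma,(Xiphura,Scleris)),Stenana),(Lithodon,Dromellus)).
Dromellus and Lithodon form a cherry on this tree, so they are sister taxa.

Lithodon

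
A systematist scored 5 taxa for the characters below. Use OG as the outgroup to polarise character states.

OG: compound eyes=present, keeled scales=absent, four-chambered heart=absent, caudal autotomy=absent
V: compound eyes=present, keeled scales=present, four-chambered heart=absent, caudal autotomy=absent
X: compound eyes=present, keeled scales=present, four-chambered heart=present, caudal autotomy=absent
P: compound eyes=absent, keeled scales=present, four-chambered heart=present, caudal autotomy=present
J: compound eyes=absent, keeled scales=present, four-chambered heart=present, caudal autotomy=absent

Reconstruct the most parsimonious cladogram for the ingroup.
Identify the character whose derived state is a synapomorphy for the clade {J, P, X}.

Character polarity is set by the outgroup: the derived state is whichever differs from the outgroup's state, so for compound eyes the derived state is 'absent', and for the remaining characters it is 'present'.
compound eyes (derived state 'absent') is shared by J and P — a synapomorphy uniting that clade.
keeled scales (derived state 'present') is shared by all ingroup taxa — unites the whole ingroup.
four-chambered heart: derived state 'present' in J, P, and X only — synapomorphy for {J, P, X}.
caudal autotomy (derived state 'present') is unique to P (autapomorphy; uninformative for grouping).
Most parsimonious ingroup topology: (V,(X,(P,J))).
The clade {J, P, X} is supported by four-chambered heart: its derived state 'present' occurs in exactly those taxa and in no other taxon (including the outgroup).

four-chambered heart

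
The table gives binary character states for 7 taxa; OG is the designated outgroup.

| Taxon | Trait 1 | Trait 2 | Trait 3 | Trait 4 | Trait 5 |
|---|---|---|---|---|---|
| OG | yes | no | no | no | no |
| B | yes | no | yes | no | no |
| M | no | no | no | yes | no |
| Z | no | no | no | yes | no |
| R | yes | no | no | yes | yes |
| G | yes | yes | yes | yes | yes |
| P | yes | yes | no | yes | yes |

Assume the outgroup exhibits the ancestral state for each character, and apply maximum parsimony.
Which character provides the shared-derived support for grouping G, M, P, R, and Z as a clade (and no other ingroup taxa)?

Trait 4

Character polarity is set by the outgroup: the derived state is whichever differs from the outgroup's state, so for Trait 1 the derived state is 'no', and for the remaining characters it is 'yes'.
Trait 1 (derived state 'no') is shared by M and Z — a synapomorphy uniting that clade.
Trait 2 (derived state 'yes') is shared by G and P — a synapomorphy uniting that clade.
Trait 3 groups B and G, which is incompatible with the clades supported by the remaining characters; treating it as convergent (homoplasy) costs fewer steps than any alternative tree.
Trait 4: derived state 'yes' in G, M, P, R, and Z only — synapomorphy for {G, M, P, R, Z}.
Trait 5 (derived state 'yes') is shared by G, P, and R — a synapomorphy uniting that clade.
Most parsimonious ingroup topology: (B,((M,Z),(R,(G,P)))).
The clade {G, M, P, R, Z} is supported by Trait 4: its derived state 'yes' occurs in exactly those taxa and in no other taxon (including the outgroup).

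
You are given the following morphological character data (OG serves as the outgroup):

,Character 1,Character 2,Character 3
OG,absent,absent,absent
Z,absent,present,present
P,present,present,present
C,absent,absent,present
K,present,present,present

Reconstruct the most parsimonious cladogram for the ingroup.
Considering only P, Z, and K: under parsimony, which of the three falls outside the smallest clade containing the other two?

The outgroup has state 'absent' for every character, so 'present' is the derived state throughout.
Character 1 (derived state 'present') is shared by K and P — a synapomorphy uniting that clade.
Character 2 (derived state 'present') is shared by K, P, and Z — a synapomorphy uniting that clade.
Character 3 (derived state 'present') is shared by all ingroup taxa — unites the whole ingroup.
Most parsimonious ingroup topology: ((Z,(P,K)),C).
K and P share a more recent common ancestor with each other than either does with Z, so Z is the least closely related of the three.

Z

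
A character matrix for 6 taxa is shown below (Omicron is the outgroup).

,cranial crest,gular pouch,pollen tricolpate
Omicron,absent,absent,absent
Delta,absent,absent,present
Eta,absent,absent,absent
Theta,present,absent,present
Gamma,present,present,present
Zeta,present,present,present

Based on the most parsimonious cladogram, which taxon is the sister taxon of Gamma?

Zeta

The outgroup has state 'absent' for every character, so 'present' is the derived state throughout.
cranial crest (derived state 'present') is shared by Gamma, Theta, and Zeta — a synapomorphy uniting that clade.
gular pouch: derived state 'present' in Gamma and Zeta only — synapomorphy for {Gamma, Zeta}.
Only Delta, Gamma, Theta, and Zeta show the derived state 'present' for pollen tricolpate, supporting them as a clade.
Most parsimonious ingroup topology: ((Delta,(Theta,(Gamma,Zeta))),Eta).
Gamma and Zeta form a cherry on this tree, so they are sister taxa.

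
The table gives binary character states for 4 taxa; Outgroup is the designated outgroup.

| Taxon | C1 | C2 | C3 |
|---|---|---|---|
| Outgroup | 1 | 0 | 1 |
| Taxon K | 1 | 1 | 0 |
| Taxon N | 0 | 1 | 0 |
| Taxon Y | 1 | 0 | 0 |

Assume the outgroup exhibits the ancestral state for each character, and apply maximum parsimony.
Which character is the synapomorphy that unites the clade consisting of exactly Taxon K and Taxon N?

Character polarity is set by the outgroup: the derived state is whichever differs from the outgroup's state, so for C1, C3 the derived state is '0', and for the remaining characters it is '1'.
C1: derived state '0' in Taxon N only — an autapomorphy, so it tells us nothing about relationships among taxa.
C2: derived state '1' in Taxon K and Taxon N only — synapomorphy for {Taxon K, Taxon N}.
All ingroup taxa share the derived state '0' for C3; it defines the ingroup but does not resolve relationships within it.
Most parsimonious ingroup topology: ((Taxon K,Taxon N),Taxon Y).
The clade {Taxon K, Taxon N} is supported by C2: its derived state '1' occurs in exactly those taxa and in no other taxon (including the outgroup).

C2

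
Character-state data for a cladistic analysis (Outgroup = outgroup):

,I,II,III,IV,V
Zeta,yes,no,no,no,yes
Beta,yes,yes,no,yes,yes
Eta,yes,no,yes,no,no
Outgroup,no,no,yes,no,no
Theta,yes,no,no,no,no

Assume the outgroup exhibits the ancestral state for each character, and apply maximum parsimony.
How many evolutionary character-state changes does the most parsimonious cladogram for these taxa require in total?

5

Character polarity is set by the outgroup: the derived state is whichever differs from the outgroup's state, so for III the derived state is 'no', and for the remaining characters it is 'yes'.
I (derived state 'yes') is shared by all ingroup taxa — unites the whole ingroup.
II (derived state 'yes') is unique to Beta (autapomorphy; uninformative for grouping).
III: derived state 'no' in Beta, Theta, and Zeta only — synapomorphy for {Beta, Theta, Zeta}.
IV: derived state 'yes' in Beta only — an autapomorphy, so it tells us nothing about relationships among taxa.
V (derived state 'yes') is shared by Beta and Zeta — a synapomorphy uniting that clade.
Most parsimonious ingroup topology: (Eta,(Theta,(Beta,Zeta))).
Changes per character on this tree: I: 1; II: 1; III: 1; IV: 1; V: 1.
Total = 5.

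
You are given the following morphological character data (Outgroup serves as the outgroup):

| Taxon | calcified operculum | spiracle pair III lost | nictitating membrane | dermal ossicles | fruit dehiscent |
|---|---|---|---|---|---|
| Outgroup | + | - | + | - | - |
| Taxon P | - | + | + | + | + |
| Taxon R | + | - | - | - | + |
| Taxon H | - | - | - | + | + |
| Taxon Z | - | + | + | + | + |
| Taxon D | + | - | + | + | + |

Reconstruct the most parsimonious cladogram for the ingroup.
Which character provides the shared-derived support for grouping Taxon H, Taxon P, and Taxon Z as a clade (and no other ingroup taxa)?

Character polarity is set by the outgroup: the derived state is whichever differs from the outgroup's state, so for calcified operculum, nictitating membrane the derived state is '-', and for the remaining characters it is '+'.
calcified operculum: derived state '-' in Taxon H, Taxon P, and Taxon Z only — synapomorphy for {Taxon H, Taxon P, Taxon Z}.
spiracle pair III lost: derived state '+' in Taxon P and Taxon Z only — synapomorphy for {Taxon P, Taxon Z}.
nictitating membrane groups Taxon H and Taxon R, which is incompatible with the clades supported by the remaining characters; treating it as convergent (homoplasy) costs fewer steps than any alternative tree.
dermal ossicles (derived state '+') is shared by Taxon D, Taxon H, Taxon P, and Taxon Z — a synapomorphy uniting that clade.
All ingroup taxa share the derived state '+' for fruit dehiscent; it defines the ingroup but does not resolve relationships within it.
Most parsimonious ingroup topology: ((((Taxon P,Taxon Z),Taxon H),Taxon D),Taxon R).
The clade {Taxon H, Taxon P, Taxon Z} is supported by calcified operculum: its derived state '-' occurs in exactly those taxa and in no other taxon (including the outgroup).

calcified operculum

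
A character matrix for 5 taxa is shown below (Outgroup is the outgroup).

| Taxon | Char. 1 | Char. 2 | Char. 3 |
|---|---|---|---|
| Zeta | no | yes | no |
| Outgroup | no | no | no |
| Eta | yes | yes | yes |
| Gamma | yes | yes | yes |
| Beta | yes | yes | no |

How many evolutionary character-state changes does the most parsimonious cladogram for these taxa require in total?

3

The outgroup has state 'no' for every character, so 'yes' is the derived state throughout.
Char. 1: derived state 'yes' in Beta, Eta, and Gamma only — synapomorphy for {Beta, Eta, Gamma}.
Char. 2 (derived state 'yes') is shared by all ingroup taxa — unites the whole ingroup.
Only Eta and Gamma show the derived state 'yes' for Char. 3, supporting them as a clade.
Most parsimonious ingroup topology: ((Beta,(Eta,Gamma)),Zeta).
Changes per character on this tree: Char. 1: 1; Char. 2: 1; Char. 3: 1.
Total = 3.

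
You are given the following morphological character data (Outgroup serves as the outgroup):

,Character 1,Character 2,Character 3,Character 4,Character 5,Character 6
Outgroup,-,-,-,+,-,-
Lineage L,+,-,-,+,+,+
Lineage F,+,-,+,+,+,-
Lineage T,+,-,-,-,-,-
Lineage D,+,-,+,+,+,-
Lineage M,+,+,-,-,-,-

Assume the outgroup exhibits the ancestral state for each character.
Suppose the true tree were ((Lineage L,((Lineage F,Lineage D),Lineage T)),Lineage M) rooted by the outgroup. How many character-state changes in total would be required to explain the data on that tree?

8

Map each character onto ((Lineage L,((Lineage F,Lineage D),Lineage T)),Lineage M) (rooted by Outgroup) and count the minimum state changes it requires (Fitch parsimony):
Character 1: 1; Character 2: 1; Character 3: 1; Character 4: 2; Character 5: 2; Character 6: 1.
Total tree length = 8.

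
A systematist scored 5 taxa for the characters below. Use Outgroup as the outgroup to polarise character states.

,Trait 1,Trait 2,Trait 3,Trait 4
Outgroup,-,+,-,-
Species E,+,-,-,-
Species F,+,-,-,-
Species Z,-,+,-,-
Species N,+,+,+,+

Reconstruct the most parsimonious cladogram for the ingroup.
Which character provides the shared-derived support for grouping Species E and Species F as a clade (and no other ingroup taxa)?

Trait 2

Character polarity is set by the outgroup: the derived state is whichever differs from the outgroup's state, so for Trait 2 the derived state is '-', and for the remaining characters it is '+'.
Only Species E, Species F, and Species N show the derived state '+' for Trait 1, supporting them as a clade.
Trait 2 (derived state '-') is shared by Species E and Species F — a synapomorphy uniting that clade.
Trait 3 (derived state '+') is unique to Species N (autapomorphy; uninformative for grouping).
Trait 4: derived state '+' in Species N only — an autapomorphy, so it tells us nothing about relationships among taxa.
Most parsimonious ingroup topology: (((Species E,Species F),Species N),Species Z).
The clade {Species E, Species F} is supported by Trait 2: its derived state '-' occurs in exactly those taxa and in no other taxon (including the outgroup).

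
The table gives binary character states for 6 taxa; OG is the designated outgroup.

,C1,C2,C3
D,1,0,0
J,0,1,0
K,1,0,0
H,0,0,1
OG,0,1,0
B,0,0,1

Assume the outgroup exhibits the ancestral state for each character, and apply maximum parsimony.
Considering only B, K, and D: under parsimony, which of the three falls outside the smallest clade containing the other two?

B

Character polarity is set by the outgroup: the derived state is whichever differs from the outgroup's state, so for C2 the derived state is '0', and for the remaining characters it is '1'.
C1 (derived state '1') is shared by D and K — a synapomorphy uniting that clade.
Only B, D, H, and K show the derived state '0' for C2, supporting them as a clade.
C3: derived state '1' in B and H only — synapomorphy for {B, H}.
Most parsimonious ingroup topology: (((B,H),(D,K)),J).
D and K share a more recent common ancestor with each other than either does with B, so B is the least closely related of the three.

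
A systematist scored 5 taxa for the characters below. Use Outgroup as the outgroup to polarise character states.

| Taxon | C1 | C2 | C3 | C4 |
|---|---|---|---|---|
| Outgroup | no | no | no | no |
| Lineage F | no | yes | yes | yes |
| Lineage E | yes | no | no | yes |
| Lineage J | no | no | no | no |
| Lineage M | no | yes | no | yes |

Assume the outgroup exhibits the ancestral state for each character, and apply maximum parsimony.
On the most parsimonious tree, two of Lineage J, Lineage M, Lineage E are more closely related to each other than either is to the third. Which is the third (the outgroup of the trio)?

The outgroup has state 'no' for every character, so 'yes' is the derived state throughout.
C1: derived state 'yes' in Lineage E only — an autapomorphy, so it tells us nothing about relationships among taxa.
Only Lineage F and Lineage M show the derived state 'yes' for C2, supporting them as a clade.
C3 (derived state 'yes') is unique to Lineage F (autapomorphy; uninformative for grouping).
C4 (derived state 'yes') is shared by Lineage E, Lineage F, and Lineage M — a synapomorphy uniting that clade.
Most parsimonious ingroup topology: (((Lineage F,Lineage M),Lineage E),Lineage J).
Lineage E and Lineage M share a more recent common ancestor with each other than either does with Lineage J, so Lineage J is the least closely related of the three.

Lineage J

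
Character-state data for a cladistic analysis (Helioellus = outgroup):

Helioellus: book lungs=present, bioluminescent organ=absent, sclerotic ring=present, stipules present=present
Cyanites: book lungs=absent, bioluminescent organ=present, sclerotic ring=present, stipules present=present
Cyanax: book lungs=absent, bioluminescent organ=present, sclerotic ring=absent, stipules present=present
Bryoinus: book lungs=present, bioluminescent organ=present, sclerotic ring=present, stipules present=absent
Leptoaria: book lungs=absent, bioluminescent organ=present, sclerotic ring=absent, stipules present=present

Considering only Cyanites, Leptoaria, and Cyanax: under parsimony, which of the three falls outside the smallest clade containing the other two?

Character polarity is set by the outgroup: the derived state is whichever differs from the outgroup's state, so for book lungs, sclerotic ring, stipules present the derived state is 'absent', and for the remaining characters it is 'present'.
book lungs: derived state 'absent' in Cyanax, Cyanites, and Leptoaria only — synapomorphy for {Cyanax, Cyanites, Leptoaria}.
bioluminescent organ (derived state 'present') is shared by all ingroup taxa — unites the whole ingroup.
sclerotic ring (derived state 'absent') is shared by Cyanax and Leptoaria — a synapomorphy uniting that clade.
stipules present: derived state 'absent' in Bryoinus only — an autapomorphy, so it tells us nothing about relationships among taxa.
Most parsimonious ingroup topology: ((Cyanites,(Cyanax,Leptoaria)),Bryoinus).
Cyanax and Leptoaria share a more recent common ancestor with each other than either does with Cyanites, so Cyanites is the least closely related of the three.

Cyanites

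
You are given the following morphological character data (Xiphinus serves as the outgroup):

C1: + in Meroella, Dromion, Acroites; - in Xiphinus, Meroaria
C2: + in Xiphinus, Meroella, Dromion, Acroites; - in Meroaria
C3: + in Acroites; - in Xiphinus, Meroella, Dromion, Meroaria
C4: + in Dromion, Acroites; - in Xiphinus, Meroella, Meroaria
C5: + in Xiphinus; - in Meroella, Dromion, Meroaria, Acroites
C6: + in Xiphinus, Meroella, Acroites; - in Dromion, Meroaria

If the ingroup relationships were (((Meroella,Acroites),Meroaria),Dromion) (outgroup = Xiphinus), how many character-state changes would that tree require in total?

9

Map each character onto (((Meroella,Acroites),Meroaria),Dromion) (rooted by Xiphinus) and count the minimum state changes it requires (Fitch parsimony):
C1: 2; C2: 1; C3: 1; C4: 2; C5: 1; C6: 2.
Total tree length = 9.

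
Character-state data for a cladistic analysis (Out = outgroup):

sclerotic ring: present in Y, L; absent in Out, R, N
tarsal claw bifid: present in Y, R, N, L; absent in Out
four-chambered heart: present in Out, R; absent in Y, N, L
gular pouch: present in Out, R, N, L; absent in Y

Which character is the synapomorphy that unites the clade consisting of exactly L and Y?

Character polarity is set by the outgroup: the derived state is whichever differs from the outgroup's state, so for four-chambered heart, gular pouch the derived state is 'absent', and for the remaining characters it is 'present'.
sclerotic ring (derived state 'present') is shared by L and Y — a synapomorphy uniting that clade.
All ingroup taxa share the derived state 'present' for tarsal claw bifid; it defines the ingroup but does not resolve relationships within it.
four-chambered heart: derived state 'absent' in L, N, and Y only — synapomorphy for {L, N, Y}.
gular pouch: derived state 'absent' in Y only — an autapomorphy, so it tells us nothing about relationships among taxa.
Most parsimonious ingroup topology: (((Y,L),N),R).
The clade {L, Y} is supported by sclerotic ring: its derived state 'present' occurs in exactly those taxa and in no other taxon (including the outgroup).

sclerotic ring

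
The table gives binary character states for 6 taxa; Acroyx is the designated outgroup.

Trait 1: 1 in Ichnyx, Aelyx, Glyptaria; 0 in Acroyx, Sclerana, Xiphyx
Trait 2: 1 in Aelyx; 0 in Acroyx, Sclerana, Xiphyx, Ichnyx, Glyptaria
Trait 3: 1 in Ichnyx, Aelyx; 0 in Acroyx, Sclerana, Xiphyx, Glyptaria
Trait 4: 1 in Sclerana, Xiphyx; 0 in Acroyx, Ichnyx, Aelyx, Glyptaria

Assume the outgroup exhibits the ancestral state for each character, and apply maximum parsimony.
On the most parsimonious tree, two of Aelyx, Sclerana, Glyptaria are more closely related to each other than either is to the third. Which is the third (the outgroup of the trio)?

Sclerana

The outgroup has state '0' for every character, so '1' is the derived state throughout.
Only Aelyx, Glyptaria, and Ichnyx show the derived state '1' for Trait 1, supporting them as a clade.
Trait 2: derived state '1' in Aelyx only — an autapomorphy, so it tells us nothing about relationships among taxa.
Only Aelyx and Ichnyx show the derived state '1' for Trait 3, supporting them as a clade.
Trait 4: derived state '1' in Sclerana and Xiphyx only — synapomorphy for {Sclerana, Xiphyx}.
Most parsimonious ingroup topology: ((Sclerana,Xiphyx),((Ichnyx,Aelyx),Glyptaria)).
Glyptaria and Aelyx share a more recent common ancestor with each other than either does with Sclerana, so Sclerana is the least closely related of the three.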